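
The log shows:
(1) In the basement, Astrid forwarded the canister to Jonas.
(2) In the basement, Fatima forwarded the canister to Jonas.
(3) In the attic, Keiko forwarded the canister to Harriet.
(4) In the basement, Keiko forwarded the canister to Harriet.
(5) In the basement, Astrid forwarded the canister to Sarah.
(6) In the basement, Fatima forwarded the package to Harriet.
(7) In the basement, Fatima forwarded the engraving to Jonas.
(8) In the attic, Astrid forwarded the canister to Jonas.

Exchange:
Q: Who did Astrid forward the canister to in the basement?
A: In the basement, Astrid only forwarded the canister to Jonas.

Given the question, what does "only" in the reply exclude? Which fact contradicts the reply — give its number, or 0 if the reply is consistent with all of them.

5

Answering "Who did ... to ...?" puts focus on the recipient — here, "Jonas".
"Only" then excludes alternative recipients while the background — Astrid as agent and the canister as thing and in the basement as setting — is held fixed.
Fact (5) keeps Astrid as agent and the canister as thing and in the basement as setting but has recipient = Sarah; that refutes the reply.
(Fact (8) would refute a reading with focus on the setting — but that is not what the question asks.)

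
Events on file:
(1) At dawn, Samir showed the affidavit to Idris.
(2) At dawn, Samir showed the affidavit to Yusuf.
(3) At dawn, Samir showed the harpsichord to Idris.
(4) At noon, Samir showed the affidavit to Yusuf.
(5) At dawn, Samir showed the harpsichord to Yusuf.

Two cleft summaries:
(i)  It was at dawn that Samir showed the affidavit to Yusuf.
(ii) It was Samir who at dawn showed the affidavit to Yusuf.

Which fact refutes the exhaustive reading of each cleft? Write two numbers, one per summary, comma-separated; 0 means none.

(i): focus "at dawn". Looking for same agent, thing, recipient (Samir / the affidavit / Yusuf) with some other setting — fact (4) has at noon there. Refuted.
(ii): focus "Samir". No fact shares same thing, recipient, setting (the affidavit / Yusuf / at dawn) with a different agent. 0.

4, 0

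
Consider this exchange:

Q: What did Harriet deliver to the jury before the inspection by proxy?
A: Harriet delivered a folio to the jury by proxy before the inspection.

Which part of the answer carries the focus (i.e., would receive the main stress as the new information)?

The wh-word "what" asks about the direct object.
In the answer, "Harriet", "to the jury", "before the inspection" and "by proxy" are given — repeated from the question.
The constituent filling the direct object gap is "a folio"; that is the focus and would carry nuclear stress.

a folio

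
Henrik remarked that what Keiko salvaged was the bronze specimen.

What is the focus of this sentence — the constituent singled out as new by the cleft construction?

In a pseudo-cleft "What ... was X", the post-copular constituent X is the focus.
Here the focus is "the bronze specimen". The backgrounded (presupposed) material includes "Keiko".

the bronze specimen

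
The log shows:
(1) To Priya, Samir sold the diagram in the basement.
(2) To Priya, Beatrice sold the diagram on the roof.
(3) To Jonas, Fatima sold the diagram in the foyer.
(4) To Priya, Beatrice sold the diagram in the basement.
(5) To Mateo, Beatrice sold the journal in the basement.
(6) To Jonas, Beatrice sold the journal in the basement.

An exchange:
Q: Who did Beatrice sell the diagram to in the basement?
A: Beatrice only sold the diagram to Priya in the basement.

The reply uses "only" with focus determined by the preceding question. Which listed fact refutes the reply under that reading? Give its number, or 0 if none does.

The question "Who did ... to ...?" targets the recipient, so in the reply the focus falls on "Priya".
"Only" then excludes alternative recipients while the background — agent = Beatrice, thing = the diagram, setting = in the basement — is held fixed.
No listed fact shares that background with another recipient. Nothing contradicts the reply.
(Fact (2) would refute a reading with focus on the setting — but that is not what the question asks.)

0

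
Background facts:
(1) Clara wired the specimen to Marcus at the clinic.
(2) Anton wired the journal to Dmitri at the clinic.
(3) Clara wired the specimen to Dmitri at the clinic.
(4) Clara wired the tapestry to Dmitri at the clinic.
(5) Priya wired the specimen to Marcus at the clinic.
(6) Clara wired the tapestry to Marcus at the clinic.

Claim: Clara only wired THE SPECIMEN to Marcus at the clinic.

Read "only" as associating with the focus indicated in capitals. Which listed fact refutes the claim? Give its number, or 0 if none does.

6

The capitals mark "the specimen" as focus. So "only" rules out other things, with the rest (same agent, recipient, setting (Clara / Marcus / at the clinic)) as background.
Fact (6) shares the background but differs in thing (the tapestry) — a counterexample.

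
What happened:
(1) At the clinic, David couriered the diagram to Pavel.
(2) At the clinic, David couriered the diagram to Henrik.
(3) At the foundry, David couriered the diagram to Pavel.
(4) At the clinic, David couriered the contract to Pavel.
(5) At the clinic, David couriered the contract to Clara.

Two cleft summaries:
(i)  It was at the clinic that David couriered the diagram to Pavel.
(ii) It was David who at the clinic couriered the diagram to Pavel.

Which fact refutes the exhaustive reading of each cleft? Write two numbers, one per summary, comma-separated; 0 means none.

3, 0

(i): focus "at the clinic". Looking for David as agent and the diagram as thing and Pavel as recipient with some other setting — fact (3) has at the foundry there. Refuted.
(ii): focus "David". No fact shares the diagram as thing and Pavel as recipient and at the clinic as setting with a different agent. 0.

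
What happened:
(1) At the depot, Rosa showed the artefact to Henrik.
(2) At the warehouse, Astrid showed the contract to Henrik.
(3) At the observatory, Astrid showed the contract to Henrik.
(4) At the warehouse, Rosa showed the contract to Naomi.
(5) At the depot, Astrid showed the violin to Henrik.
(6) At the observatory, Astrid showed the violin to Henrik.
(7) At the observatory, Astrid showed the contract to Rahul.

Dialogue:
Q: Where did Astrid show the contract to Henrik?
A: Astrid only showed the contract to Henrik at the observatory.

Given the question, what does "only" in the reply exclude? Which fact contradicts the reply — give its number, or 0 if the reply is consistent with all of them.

The question "Where did ...?" targets the setting, so in the reply the focus falls on "at the observatory".
"Only" then excludes alternative settings while the background — agent = Astrid, thing = the contract, recipient = Henrik — is held fixed.
Fact (2) shares the background with a different setting (at the warehouse) — counterexample.
(Fact (7) would refute a reading with focus on the recipient — but that is not what the question asks.)

2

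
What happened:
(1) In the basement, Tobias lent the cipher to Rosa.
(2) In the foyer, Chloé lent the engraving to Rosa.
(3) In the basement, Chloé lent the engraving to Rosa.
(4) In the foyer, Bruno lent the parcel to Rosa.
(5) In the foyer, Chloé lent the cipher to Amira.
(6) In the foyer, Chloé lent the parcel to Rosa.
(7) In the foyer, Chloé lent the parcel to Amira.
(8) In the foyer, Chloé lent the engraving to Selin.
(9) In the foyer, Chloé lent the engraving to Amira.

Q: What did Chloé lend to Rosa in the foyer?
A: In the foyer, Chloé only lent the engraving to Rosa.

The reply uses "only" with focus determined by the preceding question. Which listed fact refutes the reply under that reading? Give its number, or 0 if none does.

6

Answering "What did ...?" puts focus on the thing — here, "the engraving".
So "only" ranges over things; the rest (Chloé as agent and Rosa as recipient and in the foyer as setting) is presupposed.
Fact (6) shares the background with a different thing (the parcel) — counterexample.
(Fact (3) would refute a reading with focus on the setting — but that is not what the question asks.)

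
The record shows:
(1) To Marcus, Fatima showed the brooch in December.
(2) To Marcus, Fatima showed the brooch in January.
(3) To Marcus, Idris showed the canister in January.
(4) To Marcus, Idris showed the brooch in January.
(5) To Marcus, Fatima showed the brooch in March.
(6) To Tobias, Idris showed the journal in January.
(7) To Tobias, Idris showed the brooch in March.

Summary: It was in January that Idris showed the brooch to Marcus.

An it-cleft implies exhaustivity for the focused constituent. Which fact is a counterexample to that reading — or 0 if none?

0

The cleft puts "in January" in focus and presupposes the open proposition with Idris as agent and the brooch as thing and Marcus as recipient.
Exhaustivity: in January is the only setting satisfying that background.
No listed fact matches the background with a different setting. Exhaustivity holds.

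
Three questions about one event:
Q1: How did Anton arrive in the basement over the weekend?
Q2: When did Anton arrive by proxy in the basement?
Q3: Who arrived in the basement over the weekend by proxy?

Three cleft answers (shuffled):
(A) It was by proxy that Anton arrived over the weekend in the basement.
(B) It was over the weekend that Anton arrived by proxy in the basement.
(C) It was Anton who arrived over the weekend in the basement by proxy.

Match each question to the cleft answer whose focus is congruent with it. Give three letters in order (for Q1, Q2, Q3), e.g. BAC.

Q1 asks about the manner; cleft (A) focuses "by proxy", which is the manner — so Q1 → A.
Q2 asks about the time; cleft (B) focuses "over the weekend", which is the time — so Q2 → B.
Q3 asks about the subject (agent); cleft (C) focuses "Anton", which is the subject (agent) — so Q3 → C.
Mapping: Q1→A, Q2→B, Q3→C.

ABC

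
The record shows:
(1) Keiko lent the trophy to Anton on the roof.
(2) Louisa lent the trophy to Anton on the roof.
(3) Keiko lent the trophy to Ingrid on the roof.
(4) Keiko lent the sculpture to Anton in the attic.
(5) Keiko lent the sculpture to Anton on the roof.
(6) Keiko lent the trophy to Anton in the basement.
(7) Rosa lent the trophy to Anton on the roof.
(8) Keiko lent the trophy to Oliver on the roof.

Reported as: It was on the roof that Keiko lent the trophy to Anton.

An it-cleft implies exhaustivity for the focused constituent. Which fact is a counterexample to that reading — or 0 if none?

6

Focus of the cleft: "on the roof" (the setting). Presupposed background: Keiko as agent and the trophy as thing and Anton as recipient.
Exhaustivity: on the roof is the only setting satisfying that background.
Fact (6) shares the background but with setting = in the basement; exhaustivity is violated.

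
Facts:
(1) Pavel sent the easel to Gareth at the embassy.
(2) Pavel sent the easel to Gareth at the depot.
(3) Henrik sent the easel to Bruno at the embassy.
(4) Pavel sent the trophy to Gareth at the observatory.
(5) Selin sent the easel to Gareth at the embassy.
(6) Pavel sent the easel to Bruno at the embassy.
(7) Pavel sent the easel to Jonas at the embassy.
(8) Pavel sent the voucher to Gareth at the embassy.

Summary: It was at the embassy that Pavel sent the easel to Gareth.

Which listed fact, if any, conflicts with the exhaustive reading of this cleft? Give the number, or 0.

2

The cleft puts "at the embassy" in focus and presupposes the open proposition with same agent, thing, recipient (Pavel / the easel / Gareth).
Exhaustivity: at the embassy is the only setting satisfying that background.
Fact (2) shares the background but with setting = at the depot; exhaustivity is violated.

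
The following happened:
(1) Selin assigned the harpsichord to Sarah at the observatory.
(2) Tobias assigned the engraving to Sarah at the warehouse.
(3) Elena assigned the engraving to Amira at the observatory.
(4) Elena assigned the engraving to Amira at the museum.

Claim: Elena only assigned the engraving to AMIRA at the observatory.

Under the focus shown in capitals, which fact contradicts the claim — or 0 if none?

Focus (in capitals) is "Amira" — the recipient. "Only" excludes alternative recipients while holding fixed Elena as agent and the engraving as thing and at the observatory as setting.
Every other fact changes something in the background, not just the recipient. Nothing refutes the claim.

0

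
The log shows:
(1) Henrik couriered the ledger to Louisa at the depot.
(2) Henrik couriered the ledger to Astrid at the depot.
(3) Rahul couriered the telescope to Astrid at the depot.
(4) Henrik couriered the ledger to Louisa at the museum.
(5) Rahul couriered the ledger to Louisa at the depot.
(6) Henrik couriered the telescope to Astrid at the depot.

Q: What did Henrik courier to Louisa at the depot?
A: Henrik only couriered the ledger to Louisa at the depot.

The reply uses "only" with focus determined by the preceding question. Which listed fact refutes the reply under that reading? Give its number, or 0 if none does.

Answering "What did ...?" puts focus on the thing — here, "the ledger".
"Only" then excludes alternative things while the background — Henrik as agent and Louisa as recipient and at the depot as setting — is held fixed.
No listed fact shares that background with another thing. Nothing contradicts the reply.
(Fact (4) would refute a reading with focus on the setting — but that is not what the question asks.)

0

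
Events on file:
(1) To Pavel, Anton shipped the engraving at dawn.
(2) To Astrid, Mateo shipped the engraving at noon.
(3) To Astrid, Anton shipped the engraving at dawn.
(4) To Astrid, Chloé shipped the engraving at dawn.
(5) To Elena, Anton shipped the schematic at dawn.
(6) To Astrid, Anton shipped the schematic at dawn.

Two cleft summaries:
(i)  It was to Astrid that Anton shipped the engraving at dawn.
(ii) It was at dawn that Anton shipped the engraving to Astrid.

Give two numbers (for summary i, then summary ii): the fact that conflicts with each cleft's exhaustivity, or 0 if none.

1, 0

(i): focus "Astrid". Looking for same agent, thing, setting (Anton / the engraving / at dawn) with some other recipient — fact (1) has Pavel there. Refuted.
(ii): focus "at dawn". No fact shares same agent, thing, recipient (Anton / the engraving / Astrid) with a different setting. 0.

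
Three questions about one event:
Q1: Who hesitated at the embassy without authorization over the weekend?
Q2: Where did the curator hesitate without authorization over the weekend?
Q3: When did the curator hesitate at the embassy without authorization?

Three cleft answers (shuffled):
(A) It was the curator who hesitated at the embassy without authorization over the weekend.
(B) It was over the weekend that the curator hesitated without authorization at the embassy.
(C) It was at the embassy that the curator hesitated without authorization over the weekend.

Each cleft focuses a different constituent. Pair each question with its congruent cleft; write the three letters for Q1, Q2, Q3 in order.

Q1 asks about the subject (agent); cleft (A) focuses "the curator", which is the subject (agent) — so Q1 → A.
Q2 asks about the location; cleft (C) focuses "at the embassy", which is the location — so Q2 → C.
Q3 asks about the time; cleft (B) focuses "over the weekend", which is the time — so Q3 → B.
Mapping: Q1→A, Q2→C, Q3→B.

ACB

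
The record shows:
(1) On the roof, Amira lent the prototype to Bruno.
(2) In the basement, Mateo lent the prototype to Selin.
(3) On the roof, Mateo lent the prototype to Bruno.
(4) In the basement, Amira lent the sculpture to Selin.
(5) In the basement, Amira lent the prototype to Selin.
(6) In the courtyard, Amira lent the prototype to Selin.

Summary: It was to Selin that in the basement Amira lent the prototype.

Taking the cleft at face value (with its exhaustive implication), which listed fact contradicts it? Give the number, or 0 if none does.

0

The cleft puts "Selin" in focus and presupposes the open proposition with same agent, thing, setting (Amira / the prototype / in the basement).
Exhaustivity: Selin is the only recipient satisfying that background.
No listed fact matches the background with a different recipient. Exhaustivity holds.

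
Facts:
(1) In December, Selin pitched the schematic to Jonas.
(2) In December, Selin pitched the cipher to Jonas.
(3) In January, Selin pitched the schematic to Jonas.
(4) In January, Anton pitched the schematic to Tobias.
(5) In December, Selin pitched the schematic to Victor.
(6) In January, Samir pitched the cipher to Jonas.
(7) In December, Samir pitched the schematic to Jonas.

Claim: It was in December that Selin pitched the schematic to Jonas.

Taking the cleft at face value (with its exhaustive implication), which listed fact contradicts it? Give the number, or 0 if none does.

3

The cleft puts "in December" in focus and presupposes the open proposition with Selin as agent and the schematic as thing and Jonas as recipient.
Exhaustivity: in December is the only setting satisfying that background.
But fact (3) also has Selin as agent and the schematic as thing and Jonas as recipient, with setting = in January — so the exhaustive reading fails.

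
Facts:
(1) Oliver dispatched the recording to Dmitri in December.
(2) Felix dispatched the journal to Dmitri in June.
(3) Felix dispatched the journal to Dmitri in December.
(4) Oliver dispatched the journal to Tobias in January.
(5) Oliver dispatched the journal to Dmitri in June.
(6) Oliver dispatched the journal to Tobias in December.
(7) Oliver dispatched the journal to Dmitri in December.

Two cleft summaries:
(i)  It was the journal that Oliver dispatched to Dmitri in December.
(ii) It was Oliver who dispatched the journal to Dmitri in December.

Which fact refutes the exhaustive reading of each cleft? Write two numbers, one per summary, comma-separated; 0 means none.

Summary (i) focuses "the journal" (the thing); background same agent, recipient, setting (Oliver / Dmitri / in December). Fact (1) matches that background with thing = the recording — refutes (i).
Summary (ii) focuses "Oliver" (the agent); background same thing, recipient, setting (the journal / Dmitri / in December). Fact (3) matches that background with agent = Felix — refutes (ii).

1, 3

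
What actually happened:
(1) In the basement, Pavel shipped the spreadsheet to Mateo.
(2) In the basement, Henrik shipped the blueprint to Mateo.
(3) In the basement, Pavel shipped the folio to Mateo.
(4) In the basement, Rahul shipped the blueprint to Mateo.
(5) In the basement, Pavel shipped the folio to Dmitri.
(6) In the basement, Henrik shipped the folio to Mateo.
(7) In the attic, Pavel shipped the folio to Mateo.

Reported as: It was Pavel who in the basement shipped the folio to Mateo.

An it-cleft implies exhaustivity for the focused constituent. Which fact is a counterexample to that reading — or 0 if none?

Focus of the cleft: "Pavel" (the agent). Presupposed background: thing = the folio, recipient = Mateo, setting = in the basement.
The exhaustive reading says no other agent fits that background.
Fact (6) shares the background but with agent = Henrik; exhaustivity is violated.

6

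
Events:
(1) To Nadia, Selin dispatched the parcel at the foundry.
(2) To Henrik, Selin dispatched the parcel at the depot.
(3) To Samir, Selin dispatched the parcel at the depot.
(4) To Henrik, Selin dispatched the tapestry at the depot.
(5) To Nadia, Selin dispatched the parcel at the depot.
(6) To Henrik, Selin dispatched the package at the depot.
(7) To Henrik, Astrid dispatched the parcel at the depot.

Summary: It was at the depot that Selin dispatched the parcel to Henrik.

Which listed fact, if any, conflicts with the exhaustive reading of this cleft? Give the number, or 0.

0

The cleft puts "at the depot" in focus and presupposes the open proposition with same agent, thing, recipient (Selin / the parcel / Henrik).
Exhaustivity: at the depot is the only setting satisfying that background.
No listed fact matches the background with a different setting. Exhaustivity holds.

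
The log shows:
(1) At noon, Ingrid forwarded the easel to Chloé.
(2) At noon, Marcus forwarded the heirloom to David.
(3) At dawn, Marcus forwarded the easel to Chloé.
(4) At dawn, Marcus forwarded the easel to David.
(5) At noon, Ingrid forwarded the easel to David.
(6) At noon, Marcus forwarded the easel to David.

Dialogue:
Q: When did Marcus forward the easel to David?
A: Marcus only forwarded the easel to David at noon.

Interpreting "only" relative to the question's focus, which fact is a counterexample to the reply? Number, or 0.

4

Answering "When did ...?" puts focus on the setting — here, "at noon".
"Only" then excludes alternative settings while the background — agent = Marcus, thing = the easel, recipient = David — is held fixed.
Fact (4) shares the background with a different setting (at dawn) — counterexample.
(Fact (2) would refute a reading with focus on the thing — but that is not what the question asks.)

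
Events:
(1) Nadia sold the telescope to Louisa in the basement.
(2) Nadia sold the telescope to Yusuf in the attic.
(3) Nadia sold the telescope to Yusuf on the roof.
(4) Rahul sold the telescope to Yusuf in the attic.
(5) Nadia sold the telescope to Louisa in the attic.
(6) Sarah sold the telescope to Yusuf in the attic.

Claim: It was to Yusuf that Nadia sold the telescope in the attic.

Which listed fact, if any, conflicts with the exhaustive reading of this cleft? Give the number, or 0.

5

The cleft puts "Yusuf" in focus and presupposes the open proposition with Nadia as agent and the telescope as thing and in the attic as setting.
The exhaustive reading says no other recipient fits that background.
Fact (5) shares the background but with recipient = Louisa; exhaustivity is violated.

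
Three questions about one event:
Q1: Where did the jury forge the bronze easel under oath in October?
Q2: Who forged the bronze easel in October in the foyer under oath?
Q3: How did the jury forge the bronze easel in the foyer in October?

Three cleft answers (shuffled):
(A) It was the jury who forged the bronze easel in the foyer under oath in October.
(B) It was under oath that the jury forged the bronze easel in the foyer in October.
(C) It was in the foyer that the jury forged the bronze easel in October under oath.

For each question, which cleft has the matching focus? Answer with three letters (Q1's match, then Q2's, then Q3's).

Q1 asks about the location; cleft (C) focuses "in the foyer", which is the location — so Q1 → C.
Q2 asks about the subject (agent); cleft (A) focuses "the jury", which is the subject (agent) — so Q2 → A.
Q3 asks about the manner; cleft (B) focuses "under oath", which is the manner — so Q3 → B.
Mapping: Q1→C, Q2→A, Q3→B.

CAB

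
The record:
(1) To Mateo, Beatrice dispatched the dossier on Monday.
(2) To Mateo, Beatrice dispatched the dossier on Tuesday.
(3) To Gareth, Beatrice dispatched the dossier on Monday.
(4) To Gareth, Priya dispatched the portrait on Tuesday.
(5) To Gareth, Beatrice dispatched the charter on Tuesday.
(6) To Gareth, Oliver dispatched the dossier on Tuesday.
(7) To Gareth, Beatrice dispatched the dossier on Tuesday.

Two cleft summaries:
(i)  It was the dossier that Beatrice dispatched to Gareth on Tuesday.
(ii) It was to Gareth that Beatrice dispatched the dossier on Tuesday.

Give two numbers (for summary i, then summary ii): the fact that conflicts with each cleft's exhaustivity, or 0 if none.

(i): focus "the dossier". Looking for Beatrice as agent and Gareth as recipient and on Tuesday as setting with some other thing — fact (5) has the charter there. Refuted.
(ii): focus "Gareth". Looking for Beatrice as agent and the dossier as thing and on Tuesday as setting with some other recipient — fact (2) has Mateo there. Refuted.

5, 2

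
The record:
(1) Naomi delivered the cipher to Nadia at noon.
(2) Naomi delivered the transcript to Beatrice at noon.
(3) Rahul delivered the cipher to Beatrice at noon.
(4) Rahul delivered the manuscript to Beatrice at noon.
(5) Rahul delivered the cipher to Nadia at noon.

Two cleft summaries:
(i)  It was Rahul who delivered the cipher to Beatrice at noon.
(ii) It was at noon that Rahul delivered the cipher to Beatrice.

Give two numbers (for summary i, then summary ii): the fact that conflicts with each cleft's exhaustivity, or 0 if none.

Summary (i) focuses "Rahul" (the agent); background the cipher as thing and Beatrice as recipient and at noon as setting. No fact matches that background with a different agent, so 0.
Summary (ii) focuses "at noon" (the setting); background Rahul as agent and the cipher as thing and Beatrice as recipient. No fact matches that background with a different setting, so 0.

0, 0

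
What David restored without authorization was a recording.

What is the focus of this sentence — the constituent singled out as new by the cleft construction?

a recording

In a pseudo-cleft "What ... was X", the post-copular constituent X is the focus.
Here the focus is "a recording". The backgrounded (presupposed) material includes "David" and "without authorization".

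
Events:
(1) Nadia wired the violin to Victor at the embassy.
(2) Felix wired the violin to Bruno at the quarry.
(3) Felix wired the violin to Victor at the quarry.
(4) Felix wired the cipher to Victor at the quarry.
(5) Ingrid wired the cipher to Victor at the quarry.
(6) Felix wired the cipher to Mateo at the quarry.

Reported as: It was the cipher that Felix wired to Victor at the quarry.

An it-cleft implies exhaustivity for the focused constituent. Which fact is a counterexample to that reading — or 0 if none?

3

Focus of the cleft: "the cipher" (the thing). Presupposed background: same agent, recipient, setting (Felix / Victor / at the quarry).
The exhaustive reading says no other thing fits that background.
But fact (3) also has same agent, recipient, setting (Felix / Victor / at the quarry), with thing = the violin — so the exhaustive reading fails.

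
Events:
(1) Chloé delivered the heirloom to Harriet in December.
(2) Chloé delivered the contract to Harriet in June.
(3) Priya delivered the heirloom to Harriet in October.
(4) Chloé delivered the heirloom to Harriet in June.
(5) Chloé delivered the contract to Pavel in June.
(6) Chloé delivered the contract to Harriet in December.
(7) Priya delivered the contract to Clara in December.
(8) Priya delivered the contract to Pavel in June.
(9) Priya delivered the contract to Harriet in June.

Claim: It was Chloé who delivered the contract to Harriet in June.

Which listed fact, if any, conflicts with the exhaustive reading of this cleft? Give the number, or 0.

9

Focus of the cleft: "Chloé" (the agent). Presupposed background: thing = the contract, recipient = Harriet, setting = in June.
Exhaustivity: Chloé is the only agent satisfying that background.
But fact (9) also has thing = the contract, recipient = Harriet, setting = in June, with agent = Priya — so the exhaustive reading fails.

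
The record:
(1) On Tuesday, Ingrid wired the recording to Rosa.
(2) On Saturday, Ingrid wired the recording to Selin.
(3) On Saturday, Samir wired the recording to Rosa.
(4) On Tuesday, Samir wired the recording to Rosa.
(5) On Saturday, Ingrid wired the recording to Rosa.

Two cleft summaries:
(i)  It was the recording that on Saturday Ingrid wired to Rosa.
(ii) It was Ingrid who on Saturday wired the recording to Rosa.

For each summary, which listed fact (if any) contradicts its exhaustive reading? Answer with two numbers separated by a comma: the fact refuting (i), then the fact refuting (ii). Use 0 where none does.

0, 3

(i): focus "the recording". No fact shares same agent, recipient, setting (Ingrid / Rosa / on Saturday) with a different thing. 0.
(ii): focus "Ingrid". Looking for same thing, recipient, setting (the recording / Rosa / on Saturday) with some other agent — fact (3) has Samir there. Refuted.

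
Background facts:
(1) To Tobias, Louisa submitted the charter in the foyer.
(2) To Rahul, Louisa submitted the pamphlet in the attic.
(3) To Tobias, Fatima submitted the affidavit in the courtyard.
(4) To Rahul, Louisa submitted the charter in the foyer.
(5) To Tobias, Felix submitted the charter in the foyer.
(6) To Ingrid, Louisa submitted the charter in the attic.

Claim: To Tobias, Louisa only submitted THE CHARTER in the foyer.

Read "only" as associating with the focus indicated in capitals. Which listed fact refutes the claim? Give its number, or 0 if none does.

Focus (in capitals) is "the charter" — the thing. "Only" excludes alternative things while holding fixed Louisa as agent and Tobias as recipient and in the foyer as setting.
No fact matches Louisa as agent and Tobias as recipient and in the foyer as setting with a different thing — every other fact differs on at least one backgrounded slot. So no fact refutes it.

0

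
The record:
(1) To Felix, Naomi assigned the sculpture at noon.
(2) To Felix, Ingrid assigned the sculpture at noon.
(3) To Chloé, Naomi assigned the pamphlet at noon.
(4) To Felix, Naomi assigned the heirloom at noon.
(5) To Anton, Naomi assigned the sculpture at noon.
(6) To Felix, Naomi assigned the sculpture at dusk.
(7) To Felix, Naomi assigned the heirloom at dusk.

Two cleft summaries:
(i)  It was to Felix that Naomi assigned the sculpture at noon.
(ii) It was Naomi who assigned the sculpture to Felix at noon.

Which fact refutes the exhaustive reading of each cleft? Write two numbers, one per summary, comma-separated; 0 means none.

(i): focus "Felix". Looking for agent = Naomi, thing = the sculpture, setting = at noon with some other recipient — fact (5) has Anton there. Refuted.
(ii): focus "Naomi". Looking for thing = the sculpture, recipient = Felix, setting = at noon with some other agent — fact (2) has Ingrid there. Refuted.

5, 2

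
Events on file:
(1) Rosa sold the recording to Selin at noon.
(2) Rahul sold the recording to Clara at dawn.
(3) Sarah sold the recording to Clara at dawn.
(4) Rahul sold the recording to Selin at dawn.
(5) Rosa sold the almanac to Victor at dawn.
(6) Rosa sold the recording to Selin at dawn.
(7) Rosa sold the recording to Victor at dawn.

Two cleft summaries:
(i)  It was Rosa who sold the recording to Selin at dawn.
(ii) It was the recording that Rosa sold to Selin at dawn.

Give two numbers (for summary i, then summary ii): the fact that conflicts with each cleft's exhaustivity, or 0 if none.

Summary (i) focuses "Rosa" (the agent); background the recording as thing and Selin as recipient and at dawn as setting. Fact (4) matches that background with agent = Rahul — refutes (i).
Summary (ii) focuses "the recording" (the thing); background Rosa as agent and Selin as recipient and at dawn as setting. No fact matches that background with a different thing, so 0.

4, 0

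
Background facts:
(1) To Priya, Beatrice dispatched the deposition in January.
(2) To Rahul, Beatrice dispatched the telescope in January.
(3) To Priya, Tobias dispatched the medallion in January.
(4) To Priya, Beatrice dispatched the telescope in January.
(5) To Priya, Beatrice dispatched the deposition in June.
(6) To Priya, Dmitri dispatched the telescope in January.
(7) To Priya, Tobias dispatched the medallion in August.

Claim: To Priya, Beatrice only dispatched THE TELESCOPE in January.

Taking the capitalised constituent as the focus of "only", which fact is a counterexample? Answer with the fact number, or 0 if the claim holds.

1

The capitals mark "the telescope" as focus. So "only" rules out other things, with the rest (agent = Beatrice, recipient = Priya, setting = in January) as background.
Fact (1) shares the background but differs in thing (the deposition) — a counterexample.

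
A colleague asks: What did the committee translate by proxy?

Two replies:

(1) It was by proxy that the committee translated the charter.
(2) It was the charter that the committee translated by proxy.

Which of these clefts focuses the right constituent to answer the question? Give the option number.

The question word "what" targets the direct object.
Option (1) clefts "by proxy" — the manner, not what was asked.
Option (2) clefts "the charter" — that matches what the question asks about.
So the congruent reply is (2).

2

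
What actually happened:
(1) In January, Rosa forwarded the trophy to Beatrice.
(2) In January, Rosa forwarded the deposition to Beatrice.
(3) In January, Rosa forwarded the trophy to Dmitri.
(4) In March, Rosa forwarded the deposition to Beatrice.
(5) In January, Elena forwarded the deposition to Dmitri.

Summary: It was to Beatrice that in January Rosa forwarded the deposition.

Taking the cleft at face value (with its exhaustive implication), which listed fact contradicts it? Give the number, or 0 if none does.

The cleft puts "Beatrice" in focus and presupposes the open proposition with Rosa as agent and the deposition as thing and in January as setting.
Exhaustivity: Beatrice is the only recipient satisfying that background.
Every other fact differs from the presupposition on some backgrounded slot, so none challenges the exhaustivity.

0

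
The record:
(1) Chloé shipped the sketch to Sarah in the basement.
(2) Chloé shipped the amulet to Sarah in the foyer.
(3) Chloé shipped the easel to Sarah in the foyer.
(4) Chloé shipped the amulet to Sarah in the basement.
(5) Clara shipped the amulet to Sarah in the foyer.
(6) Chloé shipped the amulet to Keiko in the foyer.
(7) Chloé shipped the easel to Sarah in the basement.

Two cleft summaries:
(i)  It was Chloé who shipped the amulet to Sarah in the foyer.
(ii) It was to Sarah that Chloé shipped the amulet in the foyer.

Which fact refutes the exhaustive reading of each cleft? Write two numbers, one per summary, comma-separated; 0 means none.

(i): focus "Chloé". Looking for same thing, recipient, setting (the amulet / Sarah / in the foyer) with some other agent — fact (5) has Clara there. Refuted.
(ii): focus "Sarah". Looking for same agent, thing, setting (Chloé / the amulet / in the foyer) with some other recipient — fact (6) has Keiko there. Refuted.

5, 6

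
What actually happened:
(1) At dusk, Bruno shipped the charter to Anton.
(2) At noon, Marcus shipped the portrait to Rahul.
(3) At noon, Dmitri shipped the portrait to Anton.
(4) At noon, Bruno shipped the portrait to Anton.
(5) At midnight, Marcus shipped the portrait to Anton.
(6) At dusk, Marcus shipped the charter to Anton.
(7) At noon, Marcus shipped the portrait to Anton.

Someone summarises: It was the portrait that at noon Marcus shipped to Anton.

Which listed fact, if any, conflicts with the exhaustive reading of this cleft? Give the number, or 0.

0

Focus of the cleft: "the portrait" (the thing). Presupposed background: same agent, recipient, setting (Marcus / Anton / at noon).
Exhaustivity: the portrait is the only thing satisfying that background.
Every other fact differs from the presupposition on some backgrounded slot, so none challenges the exhaustivity.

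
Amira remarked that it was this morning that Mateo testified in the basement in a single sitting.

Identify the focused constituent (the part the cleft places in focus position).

In an it-cleft "It was X that/who ...", the clefted constituent X is the focus; the that/who-clause expresses the presupposed open proposition.
Here the focus is "this morning". The backgrounded (presupposed) material includes "Mateo", "in the basement" and "in a single sitting".

this morning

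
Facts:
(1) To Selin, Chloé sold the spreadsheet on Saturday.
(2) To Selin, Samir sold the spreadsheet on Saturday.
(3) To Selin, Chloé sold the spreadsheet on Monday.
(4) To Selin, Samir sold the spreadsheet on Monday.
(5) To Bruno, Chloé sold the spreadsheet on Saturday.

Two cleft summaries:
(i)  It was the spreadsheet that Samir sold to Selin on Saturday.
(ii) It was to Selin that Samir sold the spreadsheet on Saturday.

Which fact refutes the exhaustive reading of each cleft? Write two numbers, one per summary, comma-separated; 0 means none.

0, 0

Summary (i) focuses "the spreadsheet" (the thing); background agent = Samir, recipient = Selin, setting = on Saturday. No fact matches that background with a different thing, so 0.
Summary (ii) focuses "Selin" (the recipient); background agent = Samir, thing = the spreadsheet, setting = on Saturday. No fact matches that background with a different recipient, so 0.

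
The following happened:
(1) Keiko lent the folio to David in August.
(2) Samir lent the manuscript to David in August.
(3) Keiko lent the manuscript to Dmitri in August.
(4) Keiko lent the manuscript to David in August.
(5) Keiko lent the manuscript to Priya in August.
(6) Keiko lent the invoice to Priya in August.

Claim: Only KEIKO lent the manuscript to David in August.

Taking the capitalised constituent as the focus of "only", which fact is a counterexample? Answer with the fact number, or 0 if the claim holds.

Focus (in capitals) is "Keiko" — the agent. "Only" excludes alternative agents while holding fixed the manuscript as thing and David as recipient and in August as setting.
Fact (2) shares the background but differs in agent (Samir) — a counterexample.

2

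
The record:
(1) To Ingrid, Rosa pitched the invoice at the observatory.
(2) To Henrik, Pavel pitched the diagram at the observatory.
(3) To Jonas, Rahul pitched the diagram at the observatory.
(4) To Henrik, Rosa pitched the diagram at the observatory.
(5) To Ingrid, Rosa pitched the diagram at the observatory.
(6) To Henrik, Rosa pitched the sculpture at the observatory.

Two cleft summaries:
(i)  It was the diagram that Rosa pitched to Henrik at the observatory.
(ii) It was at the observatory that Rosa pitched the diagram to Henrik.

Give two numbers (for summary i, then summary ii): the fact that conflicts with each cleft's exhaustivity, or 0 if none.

Summary (i) focuses "the diagram" (the thing); background Rosa as agent and Henrik as recipient and at the observatory as setting. Fact (6) matches that background with thing = the sculpture — refutes (i).
Summary (ii) focuses "at the observatory" (the setting); background Rosa as agent and the diagram as thing and Henrik as recipient. No fact matches that background with a different setting, so 0.

6, 0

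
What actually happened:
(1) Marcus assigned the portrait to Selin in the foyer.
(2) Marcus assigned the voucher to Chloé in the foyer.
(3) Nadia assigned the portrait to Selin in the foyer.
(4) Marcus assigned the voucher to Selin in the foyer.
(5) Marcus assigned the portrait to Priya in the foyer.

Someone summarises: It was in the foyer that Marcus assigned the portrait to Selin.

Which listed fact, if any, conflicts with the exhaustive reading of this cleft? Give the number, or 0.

0

The cleft puts "in the foyer" in focus and presupposes the open proposition with Marcus as agent and the portrait as thing and Selin as recipient.
The exhaustive reading says no other setting fits that background.
No listed fact matches the background with a different setting. Exhaustivity holds.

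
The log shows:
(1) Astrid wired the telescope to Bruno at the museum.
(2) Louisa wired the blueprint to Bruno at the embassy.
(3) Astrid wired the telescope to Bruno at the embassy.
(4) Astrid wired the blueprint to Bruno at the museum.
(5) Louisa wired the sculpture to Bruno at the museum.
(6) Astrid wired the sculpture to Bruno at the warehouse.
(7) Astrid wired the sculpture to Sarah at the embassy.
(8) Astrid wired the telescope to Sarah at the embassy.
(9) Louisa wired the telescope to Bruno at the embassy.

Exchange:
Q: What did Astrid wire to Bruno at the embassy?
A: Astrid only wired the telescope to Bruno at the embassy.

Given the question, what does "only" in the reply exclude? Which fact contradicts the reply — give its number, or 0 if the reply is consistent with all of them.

0

Answering "What did ...?" puts focus on the thing — here, "the telescope".
"Only" then excludes alternative things while the background — same agent, recipient, setting (Astrid / Bruno / at the embassy) — is held fixed.
No listed fact shares that background with another thing. Nothing contradicts the reply.
(Fact (1) would refute a reading with focus on the setting — but that is not what the question asks.)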